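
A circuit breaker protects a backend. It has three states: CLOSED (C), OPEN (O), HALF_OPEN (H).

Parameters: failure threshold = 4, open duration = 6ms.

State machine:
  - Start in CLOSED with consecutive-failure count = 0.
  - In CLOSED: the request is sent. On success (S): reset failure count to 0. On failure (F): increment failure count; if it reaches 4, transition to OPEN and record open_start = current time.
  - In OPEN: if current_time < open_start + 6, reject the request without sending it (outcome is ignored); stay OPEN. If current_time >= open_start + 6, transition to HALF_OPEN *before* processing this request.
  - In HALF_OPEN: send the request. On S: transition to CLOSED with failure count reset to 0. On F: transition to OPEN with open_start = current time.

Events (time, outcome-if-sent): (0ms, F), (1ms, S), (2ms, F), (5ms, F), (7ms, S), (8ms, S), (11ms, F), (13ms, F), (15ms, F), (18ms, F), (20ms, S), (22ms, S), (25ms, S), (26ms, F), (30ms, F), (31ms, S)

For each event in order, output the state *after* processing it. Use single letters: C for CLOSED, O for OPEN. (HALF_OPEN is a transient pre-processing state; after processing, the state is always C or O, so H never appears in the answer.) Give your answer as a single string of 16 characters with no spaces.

State after each event:
  event#1 t=0ms outcome=F: state=CLOSED
  event#2 t=1ms outcome=S: state=CLOSED
  event#3 t=2ms outcome=F: state=CLOSED
  event#4 t=5ms outcome=F: state=CLOSED
  event#5 t=7ms outcome=S: state=CLOSED
  event#6 t=8ms outcome=S: state=CLOSED
  event#7 t=11ms outcome=F: state=CLOSED
  event#8 t=13ms outcome=F: state=CLOSED
  event#9 t=15ms outcome=F: state=CLOSED
  event#10 t=18ms outcome=F: state=OPEN
  event#11 t=20ms outcome=S: state=OPEN
  event#12 t=22ms outcome=S: state=OPEN
  event#13 t=25ms outcome=S: state=CLOSED
  event#14 t=26ms outcome=F: state=CLOSED
  event#15 t=30ms outcome=F: state=CLOSED
  event#16 t=31ms outcome=S: state=CLOSED

Answer: CCCCCCCCCOOOCCCC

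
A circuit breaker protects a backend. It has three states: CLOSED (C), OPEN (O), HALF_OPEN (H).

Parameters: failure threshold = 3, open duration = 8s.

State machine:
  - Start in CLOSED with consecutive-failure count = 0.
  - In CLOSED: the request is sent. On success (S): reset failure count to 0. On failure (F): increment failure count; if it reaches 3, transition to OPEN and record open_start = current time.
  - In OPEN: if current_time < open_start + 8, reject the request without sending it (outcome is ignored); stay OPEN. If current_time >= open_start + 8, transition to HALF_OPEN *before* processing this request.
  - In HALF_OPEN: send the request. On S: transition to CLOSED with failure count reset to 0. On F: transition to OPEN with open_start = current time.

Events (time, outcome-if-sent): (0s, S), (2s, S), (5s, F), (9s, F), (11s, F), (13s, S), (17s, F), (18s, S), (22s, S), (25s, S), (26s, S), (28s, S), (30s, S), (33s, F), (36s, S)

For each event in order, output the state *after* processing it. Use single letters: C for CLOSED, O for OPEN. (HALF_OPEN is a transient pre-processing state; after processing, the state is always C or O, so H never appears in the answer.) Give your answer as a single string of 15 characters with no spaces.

State after each event:
  event#1 t=0s outcome=S: state=CLOSED
  event#2 t=2s outcome=S: state=CLOSED
  event#3 t=5s outcome=F: state=CLOSED
  event#4 t=9s outcome=F: state=CLOSED
  event#5 t=11s outcome=F: state=OPEN
  event#6 t=13s outcome=S: state=OPEN
  event#7 t=17s outcome=F: state=OPEN
  event#8 t=18s outcome=S: state=OPEN
  event#9 t=22s outcome=S: state=CLOSED
  event#10 t=25s outcome=S: state=CLOSED
  event#11 t=26s outcome=S: state=CLOSED
  event#12 t=28s outcome=S: state=CLOSED
  event#13 t=30s outcome=S: state=CLOSED
  event#14 t=33s outcome=F: state=CLOSED
  event#15 t=36s outcome=S: state=CLOSED

Answer: CCCCOOOOCCCCCCC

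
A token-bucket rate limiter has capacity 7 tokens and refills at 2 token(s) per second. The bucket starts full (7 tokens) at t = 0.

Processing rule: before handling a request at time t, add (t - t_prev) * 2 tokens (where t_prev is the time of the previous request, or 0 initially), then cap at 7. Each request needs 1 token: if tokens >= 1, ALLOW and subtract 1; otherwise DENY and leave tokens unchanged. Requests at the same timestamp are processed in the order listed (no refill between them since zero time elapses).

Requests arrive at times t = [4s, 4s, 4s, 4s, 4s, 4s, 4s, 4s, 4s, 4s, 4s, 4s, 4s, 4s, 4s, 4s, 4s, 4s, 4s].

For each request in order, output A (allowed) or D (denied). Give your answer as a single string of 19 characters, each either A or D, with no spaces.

Answer: AAAAAAADDDDDDDDDDDD

Derivation:
Simulating step by step:
  req#1 t=4s: ALLOW
  req#2 t=4s: ALLOW
  req#3 t=4s: ALLOW
  req#4 t=4s: ALLOW
  req#5 t=4s: ALLOW
  req#6 t=4s: ALLOW
  req#7 t=4s: ALLOW
  req#8 t=4s: DENY
  req#9 t=4s: DENY
  req#10 t=4s: DENY
  req#11 t=4s: DENY
  req#12 t=4s: DENY
  req#13 t=4s: DENY
  req#14 t=4s: DENY
  req#15 t=4s: DENY
  req#16 t=4s: DENY
  req#17 t=4s: DENY
  req#18 t=4s: DENY
  req#19 t=4s: DENY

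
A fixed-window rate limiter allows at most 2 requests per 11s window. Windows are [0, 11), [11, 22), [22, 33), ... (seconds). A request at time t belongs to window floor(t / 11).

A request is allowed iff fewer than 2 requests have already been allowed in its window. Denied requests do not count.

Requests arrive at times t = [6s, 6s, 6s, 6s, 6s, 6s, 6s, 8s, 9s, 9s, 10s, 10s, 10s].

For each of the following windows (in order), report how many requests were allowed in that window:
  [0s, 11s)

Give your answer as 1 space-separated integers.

Answer: 2

Derivation:
Processing requests:
  req#1 t=6s (window 0): ALLOW
  req#2 t=6s (window 0): ALLOW
  req#3 t=6s (window 0): DENY
  req#4 t=6s (window 0): DENY
  req#5 t=6s (window 0): DENY
  req#6 t=6s (window 0): DENY
  req#7 t=6s (window 0): DENY
  req#8 t=8s (window 0): DENY
  req#9 t=9s (window 0): DENY
  req#10 t=9s (window 0): DENY
  req#11 t=10s (window 0): DENY
  req#12 t=10s (window 0): DENY
  req#13 t=10s (window 0): DENY

Allowed counts by window: 2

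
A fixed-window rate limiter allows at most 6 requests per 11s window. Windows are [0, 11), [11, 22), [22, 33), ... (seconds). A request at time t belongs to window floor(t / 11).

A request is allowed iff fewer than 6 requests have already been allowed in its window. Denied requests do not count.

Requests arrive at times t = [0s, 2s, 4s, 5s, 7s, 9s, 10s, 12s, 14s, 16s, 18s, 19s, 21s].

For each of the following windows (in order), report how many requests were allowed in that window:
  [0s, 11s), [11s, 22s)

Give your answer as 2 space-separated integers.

Answer: 6 6

Derivation:
Processing requests:
  req#1 t=0s (window 0): ALLOW
  req#2 t=2s (window 0): ALLOW
  req#3 t=4s (window 0): ALLOW
  req#4 t=5s (window 0): ALLOW
  req#5 t=7s (window 0): ALLOW
  req#6 t=9s (window 0): ALLOW
  req#7 t=10s (window 0): DENY
  req#8 t=12s (window 1): ALLOW
  req#9 t=14s (window 1): ALLOW
  req#10 t=16s (window 1): ALLOW
  req#11 t=18s (window 1): ALLOW
  req#12 t=19s (window 1): ALLOW
  req#13 t=21s (window 1): ALLOW

Allowed counts by window: 6 6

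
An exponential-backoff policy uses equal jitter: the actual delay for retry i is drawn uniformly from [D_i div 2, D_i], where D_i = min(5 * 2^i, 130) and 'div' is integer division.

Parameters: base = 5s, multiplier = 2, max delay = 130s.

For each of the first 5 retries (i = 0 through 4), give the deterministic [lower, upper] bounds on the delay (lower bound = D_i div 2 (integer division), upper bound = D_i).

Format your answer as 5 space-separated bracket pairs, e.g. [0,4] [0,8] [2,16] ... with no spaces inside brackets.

Computing bounds per retry:
  i=0: D_i=min(5*2^0,130)=5, bounds=[2,5]
  i=1: D_i=min(5*2^1,130)=10, bounds=[5,10]
  i=2: D_i=min(5*2^2,130)=20, bounds=[10,20]
  i=3: D_i=min(5*2^3,130)=40, bounds=[20,40]
  i=4: D_i=min(5*2^4,130)=80, bounds=[40,80]

Answer: [2,5] [5,10] [10,20] [20,40] [40,80]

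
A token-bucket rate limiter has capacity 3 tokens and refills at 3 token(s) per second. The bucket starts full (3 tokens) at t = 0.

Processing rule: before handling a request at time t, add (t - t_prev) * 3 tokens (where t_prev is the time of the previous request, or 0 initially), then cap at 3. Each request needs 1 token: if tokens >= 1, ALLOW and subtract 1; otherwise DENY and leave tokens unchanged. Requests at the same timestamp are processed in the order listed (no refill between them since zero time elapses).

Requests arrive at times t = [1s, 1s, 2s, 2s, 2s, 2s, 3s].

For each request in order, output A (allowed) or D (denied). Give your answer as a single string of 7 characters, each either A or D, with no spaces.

Simulating step by step:
  req#1 t=1s: ALLOW
  req#2 t=1s: ALLOW
  req#3 t=2s: ALLOW
  req#4 t=2s: ALLOW
  req#5 t=2s: ALLOW
  req#6 t=2s: DENY
  req#7 t=3s: ALLOW

Answer: AAAAADA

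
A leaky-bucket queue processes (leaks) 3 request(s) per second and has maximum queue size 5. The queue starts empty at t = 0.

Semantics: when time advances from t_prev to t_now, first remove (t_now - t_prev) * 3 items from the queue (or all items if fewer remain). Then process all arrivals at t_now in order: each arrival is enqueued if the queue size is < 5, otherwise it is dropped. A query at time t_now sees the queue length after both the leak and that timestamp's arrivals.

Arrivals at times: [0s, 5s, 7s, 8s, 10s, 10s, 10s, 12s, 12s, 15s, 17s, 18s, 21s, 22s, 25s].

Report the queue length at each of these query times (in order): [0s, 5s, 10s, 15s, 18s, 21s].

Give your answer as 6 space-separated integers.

Answer: 1 1 3 1 1 1

Derivation:
Queue lengths at query times:
  query t=0s: backlog = 1
  query t=5s: backlog = 1
  query t=10s: backlog = 3
  query t=15s: backlog = 1
  query t=18s: backlog = 1
  query t=21s: backlog = 1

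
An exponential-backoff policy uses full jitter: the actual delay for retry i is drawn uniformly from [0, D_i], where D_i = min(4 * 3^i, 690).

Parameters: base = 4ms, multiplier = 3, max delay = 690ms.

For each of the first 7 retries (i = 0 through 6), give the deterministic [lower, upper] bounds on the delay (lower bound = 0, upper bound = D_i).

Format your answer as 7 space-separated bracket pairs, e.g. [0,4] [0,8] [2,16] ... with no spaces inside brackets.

Answer: [0,4] [0,12] [0,36] [0,108] [0,324] [0,690] [0,690]

Derivation:
Computing bounds per retry:
  i=0: D_i=min(4*3^0,690)=4, bounds=[0,4]
  i=1: D_i=min(4*3^1,690)=12, bounds=[0,12]
  i=2: D_i=min(4*3^2,690)=36, bounds=[0,36]
  i=3: D_i=min(4*3^3,690)=108, bounds=[0,108]
  i=4: D_i=min(4*3^4,690)=324, bounds=[0,324]
  i=5: D_i=min(4*3^5,690)=690, bounds=[0,690]
  i=6: D_i=min(4*3^6,690)=690, bounds=[0,690]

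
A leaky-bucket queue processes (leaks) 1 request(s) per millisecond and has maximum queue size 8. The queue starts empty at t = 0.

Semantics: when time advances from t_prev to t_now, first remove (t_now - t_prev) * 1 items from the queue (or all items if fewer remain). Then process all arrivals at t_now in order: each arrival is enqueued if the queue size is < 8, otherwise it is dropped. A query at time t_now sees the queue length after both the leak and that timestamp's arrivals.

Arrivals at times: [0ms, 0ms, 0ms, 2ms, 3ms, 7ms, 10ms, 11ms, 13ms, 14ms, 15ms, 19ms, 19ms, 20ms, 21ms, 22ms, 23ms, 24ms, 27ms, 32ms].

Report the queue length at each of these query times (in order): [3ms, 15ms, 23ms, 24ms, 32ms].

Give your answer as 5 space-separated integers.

Answer: 2 1 2 2 1

Derivation:
Queue lengths at query times:
  query t=3ms: backlog = 2
  query t=15ms: backlog = 1
  query t=23ms: backlog = 2
  query t=24ms: backlog = 2
  query t=32ms: backlog = 1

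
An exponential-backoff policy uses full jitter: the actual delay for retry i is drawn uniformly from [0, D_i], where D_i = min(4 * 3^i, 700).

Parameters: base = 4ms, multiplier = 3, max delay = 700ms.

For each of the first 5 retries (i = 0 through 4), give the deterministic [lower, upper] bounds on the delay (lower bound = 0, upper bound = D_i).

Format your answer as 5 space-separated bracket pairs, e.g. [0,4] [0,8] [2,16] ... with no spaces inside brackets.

Computing bounds per retry:
  i=0: D_i=min(4*3^0,700)=4, bounds=[0,4]
  i=1: D_i=min(4*3^1,700)=12, bounds=[0,12]
  i=2: D_i=min(4*3^2,700)=36, bounds=[0,36]
  i=3: D_i=min(4*3^3,700)=108, bounds=[0,108]
  i=4: D_i=min(4*3^4,700)=324, bounds=[0,324]

Answer: [0,4] [0,12] [0,36] [0,108] [0,324]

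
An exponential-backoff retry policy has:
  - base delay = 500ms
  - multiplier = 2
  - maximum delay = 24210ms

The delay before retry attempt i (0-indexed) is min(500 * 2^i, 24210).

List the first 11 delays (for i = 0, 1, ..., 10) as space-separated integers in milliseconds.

Answer: 500 1000 2000 4000 8000 16000 24210 24210 24210 24210 24210

Derivation:
Computing each delay:
  i=0: min(500*2^0, 24210) = 500
  i=1: min(500*2^1, 24210) = 1000
  i=2: min(500*2^2, 24210) = 2000
  i=3: min(500*2^3, 24210) = 4000
  i=4: min(500*2^4, 24210) = 8000
  i=5: min(500*2^5, 24210) = 16000
  i=6: min(500*2^6, 24210) = 24210
  i=7: min(500*2^7, 24210) = 24210
  i=8: min(500*2^8, 24210) = 24210
  i=9: min(500*2^9, 24210) = 24210
  i=10: min(500*2^10, 24210) = 24210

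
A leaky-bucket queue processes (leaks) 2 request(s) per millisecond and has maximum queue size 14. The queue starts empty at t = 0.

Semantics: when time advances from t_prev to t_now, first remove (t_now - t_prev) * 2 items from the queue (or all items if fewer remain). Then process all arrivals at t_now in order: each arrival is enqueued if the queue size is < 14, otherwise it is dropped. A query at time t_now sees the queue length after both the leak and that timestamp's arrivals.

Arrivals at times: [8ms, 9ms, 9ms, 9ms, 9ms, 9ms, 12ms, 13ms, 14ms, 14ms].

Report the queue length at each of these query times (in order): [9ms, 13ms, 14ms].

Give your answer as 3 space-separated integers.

Queue lengths at query times:
  query t=9ms: backlog = 5
  query t=13ms: backlog = 1
  query t=14ms: backlog = 2

Answer: 5 1 2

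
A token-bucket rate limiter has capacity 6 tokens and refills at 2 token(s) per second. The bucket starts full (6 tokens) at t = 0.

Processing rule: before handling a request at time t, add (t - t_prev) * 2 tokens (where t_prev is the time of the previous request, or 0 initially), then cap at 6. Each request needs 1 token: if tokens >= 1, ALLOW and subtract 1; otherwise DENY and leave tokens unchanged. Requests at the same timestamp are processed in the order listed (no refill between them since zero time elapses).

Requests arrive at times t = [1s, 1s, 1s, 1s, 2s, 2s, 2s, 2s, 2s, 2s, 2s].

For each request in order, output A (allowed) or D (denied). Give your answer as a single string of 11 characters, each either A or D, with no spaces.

Answer: AAAAAAAADDD

Derivation:
Simulating step by step:
  req#1 t=1s: ALLOW
  req#2 t=1s: ALLOW
  req#3 t=1s: ALLOW
  req#4 t=1s: ALLOW
  req#5 t=2s: ALLOW
  req#6 t=2s: ALLOW
  req#7 t=2s: ALLOW
  req#8 t=2s: ALLOW
  req#9 t=2s: DENY
  req#10 t=2s: DENY
  req#11 t=2s: DENY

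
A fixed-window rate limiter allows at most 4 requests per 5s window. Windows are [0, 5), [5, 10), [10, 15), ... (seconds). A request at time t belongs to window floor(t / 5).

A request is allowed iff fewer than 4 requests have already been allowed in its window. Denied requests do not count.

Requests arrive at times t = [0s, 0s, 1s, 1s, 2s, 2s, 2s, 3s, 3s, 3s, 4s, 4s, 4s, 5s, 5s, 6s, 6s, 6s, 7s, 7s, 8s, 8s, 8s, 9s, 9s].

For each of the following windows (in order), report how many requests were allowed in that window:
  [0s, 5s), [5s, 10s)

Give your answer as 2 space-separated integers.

Processing requests:
  req#1 t=0s (window 0): ALLOW
  req#2 t=0s (window 0): ALLOW
  req#3 t=1s (window 0): ALLOW
  req#4 t=1s (window 0): ALLOW
  req#5 t=2s (window 0): DENY
  req#6 t=2s (window 0): DENY
  req#7 t=2s (window 0): DENY
  req#8 t=3s (window 0): DENY
  req#9 t=3s (window 0): DENY
  req#10 t=3s (window 0): DENY
  req#11 t=4s (window 0): DENY
  req#12 t=4s (window 0): DENY
  req#13 t=4s (window 0): DENY
  req#14 t=5s (window 1): ALLOW
  req#15 t=5s (window 1): ALLOW
  req#16 t=6s (window 1): ALLOW
  req#17 t=6s (window 1): ALLOW
  req#18 t=6s (window 1): DENY
  req#19 t=7s (window 1): DENY
  req#20 t=7s (window 1): DENY
  req#21 t=8s (window 1): DENY
  req#22 t=8s (window 1): DENY
  req#23 t=8s (window 1): DENY
  req#24 t=9s (window 1): DENY
  req#25 t=9s (window 1): DENY

Allowed counts by window: 4 4

Answer: 4 4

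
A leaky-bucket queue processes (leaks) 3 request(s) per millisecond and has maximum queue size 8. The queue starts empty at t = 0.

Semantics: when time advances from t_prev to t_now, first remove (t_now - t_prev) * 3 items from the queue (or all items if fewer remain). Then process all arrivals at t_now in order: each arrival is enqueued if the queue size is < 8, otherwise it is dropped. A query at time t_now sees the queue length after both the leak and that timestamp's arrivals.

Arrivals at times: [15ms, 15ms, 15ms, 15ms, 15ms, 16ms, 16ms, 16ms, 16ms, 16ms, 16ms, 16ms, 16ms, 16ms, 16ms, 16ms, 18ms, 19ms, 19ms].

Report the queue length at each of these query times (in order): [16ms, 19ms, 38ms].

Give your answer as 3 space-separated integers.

Answer: 8 2 0

Derivation:
Queue lengths at query times:
  query t=16ms: backlog = 8
  query t=19ms: backlog = 2
  query t=38ms: backlog = 0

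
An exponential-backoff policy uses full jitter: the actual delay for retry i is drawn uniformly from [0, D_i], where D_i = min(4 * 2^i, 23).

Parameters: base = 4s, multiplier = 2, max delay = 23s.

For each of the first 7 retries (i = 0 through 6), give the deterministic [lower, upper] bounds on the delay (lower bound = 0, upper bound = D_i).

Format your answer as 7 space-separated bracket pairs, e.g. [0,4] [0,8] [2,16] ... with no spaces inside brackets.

Computing bounds per retry:
  i=0: D_i=min(4*2^0,23)=4, bounds=[0,4]
  i=1: D_i=min(4*2^1,23)=8, bounds=[0,8]
  i=2: D_i=min(4*2^2,23)=16, bounds=[0,16]
  i=3: D_i=min(4*2^3,23)=23, bounds=[0,23]
  i=4: D_i=min(4*2^4,23)=23, bounds=[0,23]
  i=5: D_i=min(4*2^5,23)=23, bounds=[0,23]
  i=6: D_i=min(4*2^6,23)=23, bounds=[0,23]

Answer: [0,4] [0,8] [0,16] [0,23] [0,23] [0,23] [0,23]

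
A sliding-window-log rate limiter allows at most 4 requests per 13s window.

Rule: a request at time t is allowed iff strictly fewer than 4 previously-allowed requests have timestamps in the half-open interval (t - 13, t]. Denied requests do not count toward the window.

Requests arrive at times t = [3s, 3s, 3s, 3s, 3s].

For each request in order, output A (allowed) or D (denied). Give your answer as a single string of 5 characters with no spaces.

Tracking allowed requests in the window:
  req#1 t=3s: ALLOW
  req#2 t=3s: ALLOW
  req#3 t=3s: ALLOW
  req#4 t=3s: ALLOW
  req#5 t=3s: DENY

Answer: AAAAD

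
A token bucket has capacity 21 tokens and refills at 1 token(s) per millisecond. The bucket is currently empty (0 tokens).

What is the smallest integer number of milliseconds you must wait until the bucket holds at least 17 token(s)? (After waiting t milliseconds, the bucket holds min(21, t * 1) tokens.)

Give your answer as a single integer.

Answer: 17

Derivation:
Need t * 1 >= 17, so t >= 17/1.
Smallest integer t = ceil(17/1) = 17.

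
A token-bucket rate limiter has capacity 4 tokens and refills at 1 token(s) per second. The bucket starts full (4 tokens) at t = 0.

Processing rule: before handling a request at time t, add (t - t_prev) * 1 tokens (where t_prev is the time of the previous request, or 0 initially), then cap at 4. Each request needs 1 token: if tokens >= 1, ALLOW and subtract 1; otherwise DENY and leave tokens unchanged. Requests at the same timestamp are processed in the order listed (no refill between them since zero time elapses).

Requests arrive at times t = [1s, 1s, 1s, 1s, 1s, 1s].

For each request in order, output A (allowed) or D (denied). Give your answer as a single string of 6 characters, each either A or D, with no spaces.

Simulating step by step:
  req#1 t=1s: ALLOW
  req#2 t=1s: ALLOW
  req#3 t=1s: ALLOW
  req#4 t=1s: ALLOW
  req#5 t=1s: DENY
  req#6 t=1s: DENY

Answer: AAAADD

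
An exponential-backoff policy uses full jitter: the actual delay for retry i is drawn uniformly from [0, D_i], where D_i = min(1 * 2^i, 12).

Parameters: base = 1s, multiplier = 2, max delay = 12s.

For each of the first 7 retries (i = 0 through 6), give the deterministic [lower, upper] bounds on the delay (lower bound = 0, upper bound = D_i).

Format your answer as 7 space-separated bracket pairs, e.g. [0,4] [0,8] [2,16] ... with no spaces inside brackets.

Answer: [0,1] [0,2] [0,4] [0,8] [0,12] [0,12] [0,12]

Derivation:
Computing bounds per retry:
  i=0: D_i=min(1*2^0,12)=1, bounds=[0,1]
  i=1: D_i=min(1*2^1,12)=2, bounds=[0,2]
  i=2: D_i=min(1*2^2,12)=4, bounds=[0,4]
  i=3: D_i=min(1*2^3,12)=8, bounds=[0,8]
  i=4: D_i=min(1*2^4,12)=12, bounds=[0,12]
  i=5: D_i=min(1*2^5,12)=12, bounds=[0,12]
  i=6: D_i=min(1*2^6,12)=12, bounds=[0,12]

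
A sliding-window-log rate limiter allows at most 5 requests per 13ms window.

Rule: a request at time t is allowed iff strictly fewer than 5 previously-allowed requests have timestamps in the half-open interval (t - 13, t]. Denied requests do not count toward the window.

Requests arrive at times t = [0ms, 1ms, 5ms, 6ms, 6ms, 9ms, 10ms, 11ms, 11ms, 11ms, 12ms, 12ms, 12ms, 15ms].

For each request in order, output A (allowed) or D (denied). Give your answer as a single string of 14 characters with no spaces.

Answer: AAAAADDDDDDDDA

Derivation:
Tracking allowed requests in the window:
  req#1 t=0ms: ALLOW
  req#2 t=1ms: ALLOW
  req#3 t=5ms: ALLOW
  req#4 t=6ms: ALLOW
  req#5 t=6ms: ALLOW
  req#6 t=9ms: DENY
  req#7 t=10ms: DENY
  req#8 t=11ms: DENY
  req#9 t=11ms: DENY
  req#10 t=11ms: DENY
  req#11 t=12ms: DENY
  req#12 t=12ms: DENY
  req#13 t=12ms: DENY
  req#14 t=15ms: ALLOW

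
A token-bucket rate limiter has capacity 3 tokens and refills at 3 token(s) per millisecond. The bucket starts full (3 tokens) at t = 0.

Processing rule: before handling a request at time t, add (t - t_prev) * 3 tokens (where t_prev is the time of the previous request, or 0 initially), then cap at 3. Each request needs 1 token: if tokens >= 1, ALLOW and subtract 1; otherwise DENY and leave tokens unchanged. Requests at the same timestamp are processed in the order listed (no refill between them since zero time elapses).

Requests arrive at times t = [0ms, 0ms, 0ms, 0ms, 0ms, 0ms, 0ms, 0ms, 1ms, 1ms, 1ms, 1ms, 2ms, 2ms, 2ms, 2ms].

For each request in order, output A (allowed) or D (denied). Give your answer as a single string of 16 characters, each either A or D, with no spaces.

Answer: AAADDDDDAAADAAAD

Derivation:
Simulating step by step:
  req#1 t=0ms: ALLOW
  req#2 t=0ms: ALLOW
  req#3 t=0ms: ALLOW
  req#4 t=0ms: DENY
  req#5 t=0ms: DENY
  req#6 t=0ms: DENY
  req#7 t=0ms: DENY
  req#8 t=0ms: DENY
  req#9 t=1ms: ALLOW
  req#10 t=1ms: ALLOW
  req#11 t=1ms: ALLOW
  req#12 t=1ms: DENY
  req#13 t=2ms: ALLOW
  req#14 t=2ms: ALLOW
  req#15 t=2ms: ALLOW
  req#16 t=2ms: DENY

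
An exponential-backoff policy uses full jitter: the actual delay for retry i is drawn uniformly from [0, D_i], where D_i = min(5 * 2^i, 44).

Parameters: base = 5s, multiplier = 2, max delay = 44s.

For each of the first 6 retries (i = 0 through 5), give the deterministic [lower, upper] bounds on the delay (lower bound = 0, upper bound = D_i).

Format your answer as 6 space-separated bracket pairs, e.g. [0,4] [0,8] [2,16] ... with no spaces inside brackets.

Computing bounds per retry:
  i=0: D_i=min(5*2^0,44)=5, bounds=[0,5]
  i=1: D_i=min(5*2^1,44)=10, bounds=[0,10]
  i=2: D_i=min(5*2^2,44)=20, bounds=[0,20]
  i=3: D_i=min(5*2^3,44)=40, bounds=[0,40]
  i=4: D_i=min(5*2^4,44)=44, bounds=[0,44]
  i=5: D_i=min(5*2^5,44)=44, bounds=[0,44]

Answer: [0,5] [0,10] [0,20] [0,40] [0,44] [0,44]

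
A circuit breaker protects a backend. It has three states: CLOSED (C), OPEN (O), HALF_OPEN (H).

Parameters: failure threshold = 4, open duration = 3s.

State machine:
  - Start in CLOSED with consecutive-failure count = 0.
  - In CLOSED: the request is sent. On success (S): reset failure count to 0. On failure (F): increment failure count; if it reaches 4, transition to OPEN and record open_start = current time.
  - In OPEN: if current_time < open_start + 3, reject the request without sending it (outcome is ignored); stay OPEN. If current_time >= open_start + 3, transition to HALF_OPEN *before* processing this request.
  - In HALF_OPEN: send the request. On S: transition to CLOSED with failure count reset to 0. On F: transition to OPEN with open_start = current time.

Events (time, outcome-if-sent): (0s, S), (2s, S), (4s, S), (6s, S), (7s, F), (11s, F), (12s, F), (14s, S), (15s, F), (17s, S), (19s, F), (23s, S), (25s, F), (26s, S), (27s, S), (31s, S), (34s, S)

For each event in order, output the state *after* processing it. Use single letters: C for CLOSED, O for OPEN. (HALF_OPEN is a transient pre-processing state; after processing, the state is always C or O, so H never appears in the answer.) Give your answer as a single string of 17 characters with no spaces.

State after each event:
  event#1 t=0s outcome=S: state=CLOSED
  event#2 t=2s outcome=S: state=CLOSED
  event#3 t=4s outcome=S: state=CLOSED
  event#4 t=6s outcome=S: state=CLOSED
  event#5 t=7s outcome=F: state=CLOSED
  event#6 t=11s outcome=F: state=CLOSED
  event#7 t=12s outcome=F: state=CLOSED
  event#8 t=14s outcome=S: state=CLOSED
  event#9 t=15s outcome=F: state=CLOSED
  event#10 t=17s outcome=S: state=CLOSED
  event#11 t=19s outcome=F: state=CLOSED
  event#12 t=23s outcome=S: state=CLOSED
  event#13 t=25s outcome=F: state=CLOSED
  event#14 t=26s outcome=S: state=CLOSED
  event#15 t=27s outcome=S: state=CLOSED
  event#16 t=31s outcome=S: state=CLOSED
  event#17 t=34s outcome=S: state=CLOSED

Answer: CCCCCCCCCCCCCCCCC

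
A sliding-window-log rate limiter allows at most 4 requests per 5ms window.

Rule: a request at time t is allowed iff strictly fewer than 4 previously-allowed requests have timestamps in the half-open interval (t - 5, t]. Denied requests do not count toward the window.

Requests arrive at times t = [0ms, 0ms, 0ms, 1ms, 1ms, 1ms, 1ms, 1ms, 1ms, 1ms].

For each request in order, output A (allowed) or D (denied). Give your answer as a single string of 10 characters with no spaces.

Answer: AAAADDDDDD

Derivation:
Tracking allowed requests in the window:
  req#1 t=0ms: ALLOW
  req#2 t=0ms: ALLOW
  req#3 t=0ms: ALLOW
  req#4 t=1ms: ALLOW
  req#5 t=1ms: DENY
  req#6 t=1ms: DENY
  req#7 t=1ms: DENY
  req#8 t=1ms: DENY
  req#9 t=1ms: DENY
  req#10 t=1ms: DENY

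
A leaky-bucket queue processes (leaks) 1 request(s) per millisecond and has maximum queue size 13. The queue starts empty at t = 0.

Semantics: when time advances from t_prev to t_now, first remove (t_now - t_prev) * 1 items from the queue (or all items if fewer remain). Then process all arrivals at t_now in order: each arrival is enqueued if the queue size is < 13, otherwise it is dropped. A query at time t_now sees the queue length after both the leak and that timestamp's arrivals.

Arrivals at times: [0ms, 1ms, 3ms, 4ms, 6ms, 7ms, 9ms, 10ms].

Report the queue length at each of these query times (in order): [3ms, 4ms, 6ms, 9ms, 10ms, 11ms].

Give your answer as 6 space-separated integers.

Queue lengths at query times:
  query t=3ms: backlog = 1
  query t=4ms: backlog = 1
  query t=6ms: backlog = 1
  query t=9ms: backlog = 1
  query t=10ms: backlog = 1
  query t=11ms: backlog = 0

Answer: 1 1 1 1 1 0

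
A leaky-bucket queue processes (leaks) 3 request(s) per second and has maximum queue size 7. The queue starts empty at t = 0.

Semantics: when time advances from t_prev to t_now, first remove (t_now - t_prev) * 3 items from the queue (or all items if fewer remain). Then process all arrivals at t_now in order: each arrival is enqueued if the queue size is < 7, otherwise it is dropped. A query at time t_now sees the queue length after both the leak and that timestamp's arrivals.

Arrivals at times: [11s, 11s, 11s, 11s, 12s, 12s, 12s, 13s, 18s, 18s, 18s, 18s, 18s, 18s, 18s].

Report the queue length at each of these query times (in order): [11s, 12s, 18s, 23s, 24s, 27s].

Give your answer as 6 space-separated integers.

Queue lengths at query times:
  query t=11s: backlog = 4
  query t=12s: backlog = 4
  query t=18s: backlog = 7
  query t=23s: backlog = 0
  query t=24s: backlog = 0
  query t=27s: backlog = 0

Answer: 4 4 7 0 0 0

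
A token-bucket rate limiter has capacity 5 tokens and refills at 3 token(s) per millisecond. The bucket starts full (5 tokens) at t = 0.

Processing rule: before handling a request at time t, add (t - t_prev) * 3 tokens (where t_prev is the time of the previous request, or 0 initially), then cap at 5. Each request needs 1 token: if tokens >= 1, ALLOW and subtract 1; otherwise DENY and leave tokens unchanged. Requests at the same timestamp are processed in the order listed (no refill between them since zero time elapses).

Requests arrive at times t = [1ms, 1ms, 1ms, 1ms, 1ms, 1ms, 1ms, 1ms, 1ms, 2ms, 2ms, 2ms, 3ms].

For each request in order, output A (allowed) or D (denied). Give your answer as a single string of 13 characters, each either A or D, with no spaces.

Simulating step by step:
  req#1 t=1ms: ALLOW
  req#2 t=1ms: ALLOW
  req#3 t=1ms: ALLOW
  req#4 t=1ms: ALLOW
  req#5 t=1ms: ALLOW
  req#6 t=1ms: DENY
  req#7 t=1ms: DENY
  req#8 t=1ms: DENY
  req#9 t=1ms: DENY
  req#10 t=2ms: ALLOW
  req#11 t=2ms: ALLOW
  req#12 t=2ms: ALLOW
  req#13 t=3ms: ALLOW

Answer: AAAAADDDDAAAA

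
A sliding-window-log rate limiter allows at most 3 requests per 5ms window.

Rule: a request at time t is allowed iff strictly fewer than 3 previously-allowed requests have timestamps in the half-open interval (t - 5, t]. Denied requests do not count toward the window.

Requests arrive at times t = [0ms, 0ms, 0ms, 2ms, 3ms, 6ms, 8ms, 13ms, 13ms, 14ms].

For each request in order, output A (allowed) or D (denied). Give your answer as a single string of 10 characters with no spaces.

Tracking allowed requests in the window:
  req#1 t=0ms: ALLOW
  req#2 t=0ms: ALLOW
  req#3 t=0ms: ALLOW
  req#4 t=2ms: DENY
  req#5 t=3ms: DENY
  req#6 t=6ms: ALLOW
  req#7 t=8ms: ALLOW
  req#8 t=13ms: ALLOW
  req#9 t=13ms: ALLOW
  req#10 t=14ms: ALLOW

Answer: AAADDAAAAA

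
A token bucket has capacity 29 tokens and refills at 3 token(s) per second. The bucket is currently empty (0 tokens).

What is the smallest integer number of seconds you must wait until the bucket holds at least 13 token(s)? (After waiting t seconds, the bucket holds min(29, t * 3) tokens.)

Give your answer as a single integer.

Need t * 3 >= 13, so t >= 13/3.
Smallest integer t = ceil(13/3) = 5.

Answer: 5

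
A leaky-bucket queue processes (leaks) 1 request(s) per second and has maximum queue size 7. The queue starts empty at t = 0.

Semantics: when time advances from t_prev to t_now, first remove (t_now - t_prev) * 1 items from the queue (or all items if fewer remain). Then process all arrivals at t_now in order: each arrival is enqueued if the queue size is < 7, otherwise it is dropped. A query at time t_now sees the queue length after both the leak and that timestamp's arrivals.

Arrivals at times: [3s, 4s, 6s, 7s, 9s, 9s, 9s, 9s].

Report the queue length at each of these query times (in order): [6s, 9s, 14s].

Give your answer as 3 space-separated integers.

Answer: 1 4 0

Derivation:
Queue lengths at query times:
  query t=6s: backlog = 1
  query t=9s: backlog = 4
  query t=14s: backlog = 0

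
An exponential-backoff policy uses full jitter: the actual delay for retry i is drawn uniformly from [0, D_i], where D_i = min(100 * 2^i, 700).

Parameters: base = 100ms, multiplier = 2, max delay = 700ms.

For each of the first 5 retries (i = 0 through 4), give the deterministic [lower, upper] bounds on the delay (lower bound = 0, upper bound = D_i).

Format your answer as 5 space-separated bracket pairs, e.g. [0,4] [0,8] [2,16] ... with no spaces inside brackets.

Computing bounds per retry:
  i=0: D_i=min(100*2^0,700)=100, bounds=[0,100]
  i=1: D_i=min(100*2^1,700)=200, bounds=[0,200]
  i=2: D_i=min(100*2^2,700)=400, bounds=[0,400]
  i=3: D_i=min(100*2^3,700)=700, bounds=[0,700]
  i=4: D_i=min(100*2^4,700)=700, bounds=[0,700]

Answer: [0,100] [0,200] [0,400] [0,700] [0,700]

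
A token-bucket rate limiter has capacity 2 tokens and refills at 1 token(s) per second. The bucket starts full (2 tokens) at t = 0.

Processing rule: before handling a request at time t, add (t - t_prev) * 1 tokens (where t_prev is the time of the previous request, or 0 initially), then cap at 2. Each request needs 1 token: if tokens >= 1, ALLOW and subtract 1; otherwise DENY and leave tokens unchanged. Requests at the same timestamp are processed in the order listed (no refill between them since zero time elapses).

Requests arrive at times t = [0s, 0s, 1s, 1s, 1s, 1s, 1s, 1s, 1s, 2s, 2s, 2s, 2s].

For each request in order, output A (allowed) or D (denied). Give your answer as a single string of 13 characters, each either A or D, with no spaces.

Answer: AAADDDDDDADDD

Derivation:
Simulating step by step:
  req#1 t=0s: ALLOW
  req#2 t=0s: ALLOW
  req#3 t=1s: ALLOW
  req#4 t=1s: DENY
  req#5 t=1s: DENY
  req#6 t=1s: DENY
  req#7 t=1s: DENY
  req#8 t=1s: DENY
  req#9 t=1s: DENY
  req#10 t=2s: ALLOW
  req#11 t=2s: DENY
  req#12 t=2s: DENY
  req#13 t=2s: DENY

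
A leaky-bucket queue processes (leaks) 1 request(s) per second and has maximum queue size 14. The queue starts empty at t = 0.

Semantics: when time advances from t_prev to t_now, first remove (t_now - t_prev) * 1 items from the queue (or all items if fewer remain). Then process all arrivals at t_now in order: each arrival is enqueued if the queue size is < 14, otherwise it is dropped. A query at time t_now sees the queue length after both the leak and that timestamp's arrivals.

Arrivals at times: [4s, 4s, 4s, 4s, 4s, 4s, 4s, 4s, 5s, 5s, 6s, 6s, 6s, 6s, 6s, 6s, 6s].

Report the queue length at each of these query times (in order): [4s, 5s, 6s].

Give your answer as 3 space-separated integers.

Queue lengths at query times:
  query t=4s: backlog = 8
  query t=5s: backlog = 9
  query t=6s: backlog = 14

Answer: 8 9 14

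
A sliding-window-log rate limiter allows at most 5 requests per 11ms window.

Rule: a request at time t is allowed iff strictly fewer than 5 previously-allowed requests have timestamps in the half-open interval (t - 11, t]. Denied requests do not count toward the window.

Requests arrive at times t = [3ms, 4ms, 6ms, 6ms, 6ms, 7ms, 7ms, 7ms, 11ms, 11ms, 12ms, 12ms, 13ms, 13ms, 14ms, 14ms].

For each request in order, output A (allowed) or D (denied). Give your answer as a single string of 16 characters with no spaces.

Tracking allowed requests in the window:
  req#1 t=3ms: ALLOW
  req#2 t=4ms: ALLOW
  req#3 t=6ms: ALLOW
  req#4 t=6ms: ALLOW
  req#5 t=6ms: ALLOW
  req#6 t=7ms: DENY
  req#7 t=7ms: DENY
  req#8 t=7ms: DENY
  req#9 t=11ms: DENY
  req#10 t=11ms: DENY
  req#11 t=12ms: DENY
  req#12 t=12ms: DENY
  req#13 t=13ms: DENY
  req#14 t=13ms: DENY
  req#15 t=14ms: ALLOW
  req#16 t=14ms: DENY

Answer: AAAAADDDDDDDDDAD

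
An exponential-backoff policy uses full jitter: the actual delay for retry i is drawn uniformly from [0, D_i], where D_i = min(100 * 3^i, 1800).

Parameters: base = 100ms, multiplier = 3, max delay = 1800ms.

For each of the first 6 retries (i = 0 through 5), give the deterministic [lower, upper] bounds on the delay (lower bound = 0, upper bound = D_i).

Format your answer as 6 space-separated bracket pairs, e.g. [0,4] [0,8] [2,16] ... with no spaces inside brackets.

Computing bounds per retry:
  i=0: D_i=min(100*3^0,1800)=100, bounds=[0,100]
  i=1: D_i=min(100*3^1,1800)=300, bounds=[0,300]
  i=2: D_i=min(100*3^2,1800)=900, bounds=[0,900]
  i=3: D_i=min(100*3^3,1800)=1800, bounds=[0,1800]
  i=4: D_i=min(100*3^4,1800)=1800, bounds=[0,1800]
  i=5: D_i=min(100*3^5,1800)=1800, bounds=[0,1800]

Answer: [0,100] [0,300] [0,900] [0,1800] [0,1800] [0,1800]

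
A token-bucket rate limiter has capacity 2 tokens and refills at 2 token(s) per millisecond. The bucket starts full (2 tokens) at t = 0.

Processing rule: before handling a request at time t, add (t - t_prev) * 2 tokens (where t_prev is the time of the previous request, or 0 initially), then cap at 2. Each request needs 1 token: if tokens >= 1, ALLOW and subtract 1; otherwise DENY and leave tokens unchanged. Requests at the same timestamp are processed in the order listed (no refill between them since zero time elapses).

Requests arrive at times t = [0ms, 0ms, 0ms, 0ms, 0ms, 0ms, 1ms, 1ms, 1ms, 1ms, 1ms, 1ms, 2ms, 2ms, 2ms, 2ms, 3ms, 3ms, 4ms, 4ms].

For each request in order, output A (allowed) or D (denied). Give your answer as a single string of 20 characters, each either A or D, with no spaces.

Answer: AADDDDAADDDDAADDAAAA

Derivation:
Simulating step by step:
  req#1 t=0ms: ALLOW
  req#2 t=0ms: ALLOW
  req#3 t=0ms: DENY
  req#4 t=0ms: DENY
  req#5 t=0ms: DENY
  req#6 t=0ms: DENY
  req#7 t=1ms: ALLOW
  req#8 t=1ms: ALLOW
  req#9 t=1ms: DENY
  req#10 t=1ms: DENY
  req#11 t=1ms: DENY
  req#12 t=1ms: DENY
  req#13 t=2ms: ALLOW
  req#14 t=2ms: ALLOW
  req#15 t=2ms: DENY
  req#16 t=2ms: DENY
  req#17 t=3ms: ALLOW
  req#18 t=3ms: ALLOW
  req#19 t=4ms: ALLOW
  req#20 t=4ms: ALLOW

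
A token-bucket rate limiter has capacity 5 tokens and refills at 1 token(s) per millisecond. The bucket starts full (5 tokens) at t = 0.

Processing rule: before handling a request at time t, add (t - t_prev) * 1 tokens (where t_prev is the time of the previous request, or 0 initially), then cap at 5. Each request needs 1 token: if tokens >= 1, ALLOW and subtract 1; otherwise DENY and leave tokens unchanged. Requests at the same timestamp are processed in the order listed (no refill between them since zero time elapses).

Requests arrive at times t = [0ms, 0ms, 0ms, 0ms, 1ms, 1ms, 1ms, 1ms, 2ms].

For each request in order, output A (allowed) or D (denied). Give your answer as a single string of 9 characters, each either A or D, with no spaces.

Simulating step by step:
  req#1 t=0ms: ALLOW
  req#2 t=0ms: ALLOW
  req#3 t=0ms: ALLOW
  req#4 t=0ms: ALLOW
  req#5 t=1ms: ALLOW
  req#6 t=1ms: ALLOW
  req#7 t=1ms: DENY
  req#8 t=1ms: DENY
  req#9 t=2ms: ALLOW

Answer: AAAAAADDA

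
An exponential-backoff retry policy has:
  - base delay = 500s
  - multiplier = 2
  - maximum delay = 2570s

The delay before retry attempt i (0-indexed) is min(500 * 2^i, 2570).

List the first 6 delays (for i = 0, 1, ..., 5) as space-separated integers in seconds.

Computing each delay:
  i=0: min(500*2^0, 2570) = 500
  i=1: min(500*2^1, 2570) = 1000
  i=2: min(500*2^2, 2570) = 2000
  i=3: min(500*2^3, 2570) = 2570
  i=4: min(500*2^4, 2570) = 2570
  i=5: min(500*2^5, 2570) = 2570

Answer: 500 1000 2000 2570 2570 2570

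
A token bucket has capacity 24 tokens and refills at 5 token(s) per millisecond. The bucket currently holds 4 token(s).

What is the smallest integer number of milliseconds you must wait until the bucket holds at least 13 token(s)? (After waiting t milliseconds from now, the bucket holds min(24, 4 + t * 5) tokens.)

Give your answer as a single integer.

Answer: 2

Derivation:
Need 4 + t * 5 >= 13, so t >= 9/5.
Smallest integer t = ceil(9/5) = 2.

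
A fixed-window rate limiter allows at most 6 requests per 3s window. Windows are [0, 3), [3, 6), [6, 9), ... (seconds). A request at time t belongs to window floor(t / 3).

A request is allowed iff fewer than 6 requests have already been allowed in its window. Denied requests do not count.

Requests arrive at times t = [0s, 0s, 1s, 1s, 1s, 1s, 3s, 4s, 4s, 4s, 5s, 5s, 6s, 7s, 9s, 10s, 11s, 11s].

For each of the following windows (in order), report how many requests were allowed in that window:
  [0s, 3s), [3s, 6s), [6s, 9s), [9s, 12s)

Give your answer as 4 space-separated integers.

Processing requests:
  req#1 t=0s (window 0): ALLOW
  req#2 t=0s (window 0): ALLOW
  req#3 t=1s (window 0): ALLOW
  req#4 t=1s (window 0): ALLOW
  req#5 t=1s (window 0): ALLOW
  req#6 t=1s (window 0): ALLOW
  req#7 t=3s (window 1): ALLOW
  req#8 t=4s (window 1): ALLOW
  req#9 t=4s (window 1): ALLOW
  req#10 t=4s (window 1): ALLOW
  req#11 t=5s (window 1): ALLOW
  req#12 t=5s (window 1): ALLOW
  req#13 t=6s (window 2): ALLOW
  req#14 t=7s (window 2): ALLOW
  req#15 t=9s (window 3): ALLOW
  req#16 t=10s (window 3): ALLOW
  req#17 t=11s (window 3): ALLOW
  req#18 t=11s (window 3): ALLOW

Allowed counts by window: 6 6 2 4

Answer: 6 6 2 4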